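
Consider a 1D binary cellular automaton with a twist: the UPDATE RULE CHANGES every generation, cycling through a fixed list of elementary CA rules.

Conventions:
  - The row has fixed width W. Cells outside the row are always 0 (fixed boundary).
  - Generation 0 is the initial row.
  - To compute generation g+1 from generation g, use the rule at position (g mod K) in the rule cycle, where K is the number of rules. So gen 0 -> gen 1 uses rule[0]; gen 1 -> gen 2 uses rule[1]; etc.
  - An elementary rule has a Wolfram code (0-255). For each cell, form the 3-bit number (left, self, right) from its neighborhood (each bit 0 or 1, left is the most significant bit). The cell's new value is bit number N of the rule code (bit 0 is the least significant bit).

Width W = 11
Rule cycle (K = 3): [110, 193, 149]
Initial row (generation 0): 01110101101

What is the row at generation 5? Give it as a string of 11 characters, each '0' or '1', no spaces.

Answer: 01100101000

Derivation:
Gen 0: 01110101101
Gen 1 (rule 110): 11011111111
Gen 2 (rule 193): 01001111111
Gen 3 (rule 149): 01100111110
Gen 4 (rule 110): 11101100010
Gen 5 (rule 193): 01100101000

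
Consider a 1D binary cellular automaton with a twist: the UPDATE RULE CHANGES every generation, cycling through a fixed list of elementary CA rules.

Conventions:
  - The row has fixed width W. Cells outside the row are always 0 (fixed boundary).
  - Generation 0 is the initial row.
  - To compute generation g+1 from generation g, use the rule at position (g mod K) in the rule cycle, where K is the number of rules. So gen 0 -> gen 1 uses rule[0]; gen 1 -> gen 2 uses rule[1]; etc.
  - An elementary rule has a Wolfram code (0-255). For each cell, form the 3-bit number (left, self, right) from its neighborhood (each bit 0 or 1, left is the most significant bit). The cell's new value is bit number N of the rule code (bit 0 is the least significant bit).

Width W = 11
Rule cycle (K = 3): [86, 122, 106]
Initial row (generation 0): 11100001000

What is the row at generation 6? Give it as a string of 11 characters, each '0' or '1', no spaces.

Gen 0: 11100001000
Gen 1 (rule 86): 00110011100
Gen 2 (rule 122): 01111110110
Gen 3 (rule 106): 11000011110
Gen 4 (rule 86): 01100100011
Gen 5 (rule 122): 11111010111
Gen 6 (rule 106): 10001101101

Answer: 10001101101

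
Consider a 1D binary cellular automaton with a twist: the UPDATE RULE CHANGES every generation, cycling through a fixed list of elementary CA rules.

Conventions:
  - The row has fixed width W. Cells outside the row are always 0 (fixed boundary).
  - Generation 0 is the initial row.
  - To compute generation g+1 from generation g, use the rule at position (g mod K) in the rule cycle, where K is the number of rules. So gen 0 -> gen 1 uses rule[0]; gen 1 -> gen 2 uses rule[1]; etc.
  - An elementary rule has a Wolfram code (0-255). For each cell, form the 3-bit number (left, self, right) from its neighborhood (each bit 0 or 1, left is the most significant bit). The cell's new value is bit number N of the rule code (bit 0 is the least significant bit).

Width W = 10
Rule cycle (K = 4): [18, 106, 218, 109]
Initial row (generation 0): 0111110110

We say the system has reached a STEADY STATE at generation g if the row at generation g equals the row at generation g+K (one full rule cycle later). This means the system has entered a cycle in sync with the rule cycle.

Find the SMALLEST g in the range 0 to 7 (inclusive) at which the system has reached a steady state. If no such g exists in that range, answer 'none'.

Gen 0: 0111110110
Gen 1 (rule 18): 1000000001
Gen 2 (rule 106): 0000000010
Gen 3 (rule 218): 0000000101
Gen 4 (rule 109): 1111110111
Gen 5 (rule 18): 0000000000
Gen 6 (rule 106): 0000000000
Gen 7 (rule 218): 0000000000
Gen 8 (rule 109): 1111111111
Gen 9 (rule 18): 0000000000
Gen 10 (rule 106): 0000000000
Gen 11 (rule 218): 0000000000

Answer: 5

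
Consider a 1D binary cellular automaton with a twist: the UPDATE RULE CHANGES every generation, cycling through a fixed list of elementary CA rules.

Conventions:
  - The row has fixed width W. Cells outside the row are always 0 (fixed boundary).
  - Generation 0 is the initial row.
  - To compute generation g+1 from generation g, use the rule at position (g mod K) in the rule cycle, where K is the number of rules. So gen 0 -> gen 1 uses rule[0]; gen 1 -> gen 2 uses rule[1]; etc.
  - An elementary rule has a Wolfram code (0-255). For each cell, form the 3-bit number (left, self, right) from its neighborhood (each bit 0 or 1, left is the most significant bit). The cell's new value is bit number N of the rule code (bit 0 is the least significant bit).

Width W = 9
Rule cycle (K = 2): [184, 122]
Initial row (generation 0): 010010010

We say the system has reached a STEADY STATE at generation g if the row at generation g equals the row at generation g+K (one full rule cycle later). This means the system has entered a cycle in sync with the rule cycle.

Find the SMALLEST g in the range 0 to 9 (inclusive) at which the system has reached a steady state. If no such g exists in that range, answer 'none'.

Answer: 8

Derivation:
Gen 0: 010010010
Gen 1 (rule 184): 001001001
Gen 2 (rule 122): 010110110
Gen 3 (rule 184): 001101101
Gen 4 (rule 122): 011111110
Gen 5 (rule 184): 011111101
Gen 6 (rule 122): 110000110
Gen 7 (rule 184): 101000101
Gen 8 (rule 122): 010101010
Gen 9 (rule 184): 001010101
Gen 10 (rule 122): 010101010
Gen 11 (rule 184): 001010101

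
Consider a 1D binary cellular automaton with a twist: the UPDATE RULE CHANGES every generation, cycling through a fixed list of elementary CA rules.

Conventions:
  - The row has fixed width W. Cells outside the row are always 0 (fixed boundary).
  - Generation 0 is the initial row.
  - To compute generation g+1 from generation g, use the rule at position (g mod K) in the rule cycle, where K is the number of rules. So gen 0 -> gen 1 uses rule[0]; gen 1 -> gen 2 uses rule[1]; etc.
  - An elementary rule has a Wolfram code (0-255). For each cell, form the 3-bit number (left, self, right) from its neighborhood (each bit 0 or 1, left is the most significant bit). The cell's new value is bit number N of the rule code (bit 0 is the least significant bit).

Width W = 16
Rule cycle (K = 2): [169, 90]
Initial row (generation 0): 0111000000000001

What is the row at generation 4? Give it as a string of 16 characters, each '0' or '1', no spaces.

Answer: 1000111100010010

Derivation:
Gen 0: 0111000000000001
Gen 1 (rule 169): 0110011111111100
Gen 2 (rule 90): 1111110000000110
Gen 3 (rule 169): 1111100111110100
Gen 4 (rule 90): 1000111100010010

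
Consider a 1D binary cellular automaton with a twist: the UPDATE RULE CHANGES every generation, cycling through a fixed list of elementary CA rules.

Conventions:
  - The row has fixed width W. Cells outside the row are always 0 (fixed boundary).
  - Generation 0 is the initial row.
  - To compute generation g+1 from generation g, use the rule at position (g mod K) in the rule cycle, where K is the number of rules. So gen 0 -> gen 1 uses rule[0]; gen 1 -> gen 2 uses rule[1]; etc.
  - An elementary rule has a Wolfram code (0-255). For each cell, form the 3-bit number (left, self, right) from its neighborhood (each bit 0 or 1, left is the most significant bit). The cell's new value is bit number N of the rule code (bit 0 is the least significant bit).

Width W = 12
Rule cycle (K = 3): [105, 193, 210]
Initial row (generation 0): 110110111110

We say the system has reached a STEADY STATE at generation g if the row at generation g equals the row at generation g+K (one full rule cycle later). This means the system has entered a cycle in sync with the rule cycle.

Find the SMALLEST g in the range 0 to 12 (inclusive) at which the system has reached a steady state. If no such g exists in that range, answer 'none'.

Gen 0: 110110111110
Gen 1 (rule 105): 111111100010
Gen 2 (rule 193): 011111101000
Gen 3 (rule 210): 101111100100
Gen 4 (rule 105): 011000100001
Gen 5 (rule 193): 001010001100
Gen 6 (rule 210): 010001010110
Gen 7 (rule 105): 000100101110
Gen 8 (rule 193): 110000000110
Gen 9 (rule 210): 011000001011
Gen 10 (rule 105): 011011100111
Gen 11 (rule 193): 001001100011
Gen 12 (rule 210): 010110110101
Gen 13 (rule 105): 001111111010
Gen 14 (rule 193): 100111111000
Gen 15 (rule 210): 011011111100

Answer: none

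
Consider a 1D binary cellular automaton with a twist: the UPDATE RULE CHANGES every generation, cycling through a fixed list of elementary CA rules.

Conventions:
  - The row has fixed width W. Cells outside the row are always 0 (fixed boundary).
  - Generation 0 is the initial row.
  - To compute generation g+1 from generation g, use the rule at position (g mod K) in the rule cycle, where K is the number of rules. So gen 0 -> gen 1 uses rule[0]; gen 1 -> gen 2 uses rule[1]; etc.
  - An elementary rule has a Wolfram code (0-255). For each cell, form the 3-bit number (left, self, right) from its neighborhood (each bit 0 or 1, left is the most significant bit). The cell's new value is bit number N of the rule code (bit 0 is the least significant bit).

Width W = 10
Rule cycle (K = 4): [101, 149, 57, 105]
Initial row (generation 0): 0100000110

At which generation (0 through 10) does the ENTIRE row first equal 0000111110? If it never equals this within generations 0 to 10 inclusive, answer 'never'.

Answer: 8

Derivation:
Gen 0: 0100000110
Gen 1 (rule 101): 0101110010
Gen 2 (rule 149): 0100101011
Gen 3 (rule 57): 0010010110
Gen 4 (rule 105): 1000001110
Gen 5 (rule 101): 1011100010
Gen 6 (rule 149): 1001011011
Gen 7 (rule 57): 0100110110
Gen 8 (rule 105): 0000111110
Gen 9 (rule 101): 1110000010
Gen 10 (rule 149): 0101111011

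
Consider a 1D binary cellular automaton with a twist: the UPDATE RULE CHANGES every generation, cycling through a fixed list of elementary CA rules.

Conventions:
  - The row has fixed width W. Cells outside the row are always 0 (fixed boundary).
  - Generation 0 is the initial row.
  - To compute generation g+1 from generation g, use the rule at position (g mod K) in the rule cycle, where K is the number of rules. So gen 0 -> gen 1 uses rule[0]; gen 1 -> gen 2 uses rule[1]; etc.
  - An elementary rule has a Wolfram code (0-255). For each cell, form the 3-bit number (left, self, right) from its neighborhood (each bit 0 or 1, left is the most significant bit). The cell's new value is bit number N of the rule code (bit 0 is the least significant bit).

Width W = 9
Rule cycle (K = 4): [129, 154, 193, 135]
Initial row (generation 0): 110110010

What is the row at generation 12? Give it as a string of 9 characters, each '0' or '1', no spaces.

Gen 0: 110110010
Gen 1 (rule 129): 000000000
Gen 2 (rule 154): 000000000
Gen 3 (rule 193): 111111111
Gen 4 (rule 135): 011111110
Gen 5 (rule 129): 001111100
Gen 6 (rule 154): 011111010
Gen 7 (rule 193): 001111000
Gen 8 (rule 135): 110110011
Gen 9 (rule 129): 000000000
Gen 10 (rule 154): 000000000
Gen 11 (rule 193): 111111111
Gen 12 (rule 135): 011111110

Answer: 011111110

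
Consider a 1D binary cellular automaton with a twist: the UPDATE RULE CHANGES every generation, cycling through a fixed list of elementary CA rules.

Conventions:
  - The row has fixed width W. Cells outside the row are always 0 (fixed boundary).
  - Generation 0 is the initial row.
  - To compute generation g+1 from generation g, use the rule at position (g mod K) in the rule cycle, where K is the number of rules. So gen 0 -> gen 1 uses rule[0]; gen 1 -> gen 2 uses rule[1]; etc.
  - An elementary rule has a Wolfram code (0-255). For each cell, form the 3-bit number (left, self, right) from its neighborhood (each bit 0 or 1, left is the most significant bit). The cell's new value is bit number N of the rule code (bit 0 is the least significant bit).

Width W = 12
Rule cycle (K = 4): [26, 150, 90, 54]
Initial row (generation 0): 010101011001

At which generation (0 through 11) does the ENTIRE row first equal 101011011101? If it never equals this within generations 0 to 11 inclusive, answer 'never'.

Answer: 7

Derivation:
Gen 0: 010101011001
Gen 1 (rule 26): 100000010110
Gen 2 (rule 150): 110000110001
Gen 3 (rule 90): 111001111010
Gen 4 (rule 54): 000110000111
Gen 5 (rule 26): 001101001100
Gen 6 (rule 150): 010001110010
Gen 7 (rule 90): 101011011101
Gen 8 (rule 54): 111100100011
Gen 9 (rule 26): 100011010110
Gen 10 (rule 150): 110100010001
Gen 11 (rule 90): 110010101010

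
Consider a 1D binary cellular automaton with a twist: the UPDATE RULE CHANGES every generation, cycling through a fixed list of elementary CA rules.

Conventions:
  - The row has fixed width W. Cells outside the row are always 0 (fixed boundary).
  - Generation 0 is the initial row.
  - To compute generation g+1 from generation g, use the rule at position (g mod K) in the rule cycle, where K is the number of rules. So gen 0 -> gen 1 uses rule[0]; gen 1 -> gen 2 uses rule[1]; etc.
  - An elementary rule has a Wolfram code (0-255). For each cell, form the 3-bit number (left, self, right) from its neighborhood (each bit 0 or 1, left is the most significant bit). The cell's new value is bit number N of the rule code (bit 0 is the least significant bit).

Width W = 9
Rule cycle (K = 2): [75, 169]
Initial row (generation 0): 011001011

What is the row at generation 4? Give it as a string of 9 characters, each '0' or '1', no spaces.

Gen 0: 011001011
Gen 1 (rule 75): 111010011
Gen 2 (rule 169): 110100010
Gen 3 (rule 75): 110001100
Gen 4 (rule 169): 100101001

Answer: 100101001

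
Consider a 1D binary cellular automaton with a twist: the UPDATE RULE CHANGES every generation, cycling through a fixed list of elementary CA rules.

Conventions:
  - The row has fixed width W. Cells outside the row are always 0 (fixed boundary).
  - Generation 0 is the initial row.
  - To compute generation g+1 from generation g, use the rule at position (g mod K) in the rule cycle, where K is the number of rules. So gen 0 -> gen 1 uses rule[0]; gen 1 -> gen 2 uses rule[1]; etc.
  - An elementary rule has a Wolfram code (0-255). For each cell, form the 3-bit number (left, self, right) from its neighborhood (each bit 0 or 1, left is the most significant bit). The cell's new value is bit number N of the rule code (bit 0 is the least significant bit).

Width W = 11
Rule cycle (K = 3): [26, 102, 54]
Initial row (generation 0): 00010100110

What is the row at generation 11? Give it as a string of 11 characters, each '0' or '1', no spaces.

Answer: 11110101100

Derivation:
Gen 0: 00010100110
Gen 1 (rule 26): 00100011101
Gen 2 (rule 102): 01100100111
Gen 3 (rule 54): 10011111000
Gen 4 (rule 26): 01110000100
Gen 5 (rule 102): 10010001100
Gen 6 (rule 54): 11111010010
Gen 7 (rule 26): 10000001101
Gen 8 (rule 102): 10000010111
Gen 9 (rule 54): 11000111000
Gen 10 (rule 26): 10101100100
Gen 11 (rule 102): 11110101100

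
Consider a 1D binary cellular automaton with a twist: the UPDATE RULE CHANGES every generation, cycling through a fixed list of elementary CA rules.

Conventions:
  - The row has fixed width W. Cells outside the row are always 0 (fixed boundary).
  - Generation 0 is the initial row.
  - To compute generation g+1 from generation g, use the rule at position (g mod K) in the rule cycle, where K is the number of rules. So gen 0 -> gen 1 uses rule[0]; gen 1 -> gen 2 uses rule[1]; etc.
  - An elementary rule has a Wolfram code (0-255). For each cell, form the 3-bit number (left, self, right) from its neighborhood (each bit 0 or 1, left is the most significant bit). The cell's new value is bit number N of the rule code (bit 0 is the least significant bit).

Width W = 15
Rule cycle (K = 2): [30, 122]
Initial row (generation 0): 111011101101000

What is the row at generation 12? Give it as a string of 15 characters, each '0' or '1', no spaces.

Gen 0: 111011101101000
Gen 1 (rule 30): 100010001001100
Gen 2 (rule 122): 010101010111110
Gen 3 (rule 30): 110101010100001
Gen 4 (rule 122): 111010101010010
Gen 5 (rule 30): 100010101011111
Gen 6 (rule 122): 010101010110001
Gen 7 (rule 30): 110101010101011
Gen 8 (rule 122): 111010101010111
Gen 9 (rule 30): 100010101010100
Gen 10 (rule 122): 010101010101010
Gen 11 (rule 30): 110101010101011
Gen 12 (rule 122): 111010101010111

Answer: 111010101010111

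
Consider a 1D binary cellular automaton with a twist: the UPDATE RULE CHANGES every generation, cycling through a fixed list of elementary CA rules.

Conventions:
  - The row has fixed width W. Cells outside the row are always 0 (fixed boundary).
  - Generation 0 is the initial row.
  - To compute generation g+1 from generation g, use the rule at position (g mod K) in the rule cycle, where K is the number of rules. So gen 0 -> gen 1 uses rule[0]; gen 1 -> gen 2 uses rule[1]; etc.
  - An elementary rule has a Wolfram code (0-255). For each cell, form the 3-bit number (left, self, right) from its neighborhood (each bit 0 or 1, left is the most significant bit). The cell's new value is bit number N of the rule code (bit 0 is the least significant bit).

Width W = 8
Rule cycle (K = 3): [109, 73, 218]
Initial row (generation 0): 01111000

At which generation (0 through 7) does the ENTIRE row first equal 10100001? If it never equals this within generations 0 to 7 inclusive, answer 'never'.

Gen 0: 01111000
Gen 1 (rule 109): 01001011
Gen 2 (rule 73): 00000011
Gen 3 (rule 218): 00000111
Gen 4 (rule 109): 11110101
Gen 5 (rule 73): 10010000
Gen 6 (rule 218): 01101000
Gen 7 (rule 109): 01111011

Answer: never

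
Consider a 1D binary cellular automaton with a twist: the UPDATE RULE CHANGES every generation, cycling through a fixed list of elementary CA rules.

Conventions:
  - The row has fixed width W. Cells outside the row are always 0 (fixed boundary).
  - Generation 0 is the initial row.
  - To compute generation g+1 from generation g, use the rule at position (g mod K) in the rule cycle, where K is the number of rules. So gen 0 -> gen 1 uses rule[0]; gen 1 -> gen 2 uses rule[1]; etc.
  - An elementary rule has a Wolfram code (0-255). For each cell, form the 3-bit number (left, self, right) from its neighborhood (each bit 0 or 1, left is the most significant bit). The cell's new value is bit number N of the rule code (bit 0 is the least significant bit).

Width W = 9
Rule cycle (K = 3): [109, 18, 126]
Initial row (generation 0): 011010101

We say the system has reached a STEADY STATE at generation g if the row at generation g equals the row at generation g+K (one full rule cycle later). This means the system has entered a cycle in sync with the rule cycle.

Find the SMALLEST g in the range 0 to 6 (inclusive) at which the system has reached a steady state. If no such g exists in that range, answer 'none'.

Answer: 5

Derivation:
Gen 0: 011010101
Gen 1 (rule 109): 011111111
Gen 2 (rule 18): 100000000
Gen 3 (rule 126): 110000000
Gen 4 (rule 109): 110111111
Gen 5 (rule 18): 000000000
Gen 6 (rule 126): 000000000
Gen 7 (rule 109): 111111111
Gen 8 (rule 18): 000000000
Gen 9 (rule 126): 000000000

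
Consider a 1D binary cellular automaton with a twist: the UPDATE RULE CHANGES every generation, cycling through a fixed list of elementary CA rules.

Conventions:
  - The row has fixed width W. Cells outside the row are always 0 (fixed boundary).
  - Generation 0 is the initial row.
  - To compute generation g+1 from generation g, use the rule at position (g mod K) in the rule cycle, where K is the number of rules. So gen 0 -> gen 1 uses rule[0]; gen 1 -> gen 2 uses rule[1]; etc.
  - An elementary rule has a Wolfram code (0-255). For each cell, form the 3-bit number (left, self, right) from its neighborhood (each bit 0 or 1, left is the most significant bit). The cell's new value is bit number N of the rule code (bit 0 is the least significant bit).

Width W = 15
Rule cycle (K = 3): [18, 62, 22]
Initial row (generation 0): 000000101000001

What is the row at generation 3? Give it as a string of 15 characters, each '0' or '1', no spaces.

Gen 0: 000000101000001
Gen 1 (rule 18): 000001000100010
Gen 2 (rule 62): 000011101110111
Gen 3 (rule 22): 000100000000000

Answer: 000100000000000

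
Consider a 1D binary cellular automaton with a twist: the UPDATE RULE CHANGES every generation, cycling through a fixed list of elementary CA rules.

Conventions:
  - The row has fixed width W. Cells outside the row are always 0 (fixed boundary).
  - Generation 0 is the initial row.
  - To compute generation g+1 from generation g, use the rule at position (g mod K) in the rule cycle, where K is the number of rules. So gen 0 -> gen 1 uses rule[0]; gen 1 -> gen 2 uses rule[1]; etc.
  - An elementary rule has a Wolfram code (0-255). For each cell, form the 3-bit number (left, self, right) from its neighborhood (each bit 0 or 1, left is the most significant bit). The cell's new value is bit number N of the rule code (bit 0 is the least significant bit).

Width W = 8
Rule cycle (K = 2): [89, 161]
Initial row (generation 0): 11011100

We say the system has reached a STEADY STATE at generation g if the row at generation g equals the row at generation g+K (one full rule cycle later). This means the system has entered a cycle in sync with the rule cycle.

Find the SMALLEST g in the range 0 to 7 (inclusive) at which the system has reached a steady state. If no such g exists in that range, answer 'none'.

Gen 0: 11011100
Gen 1 (rule 89): 11010111
Gen 2 (rule 161): 00101010
Gen 3 (rule 89): 10000001
Gen 4 (rule 161): 00111100
Gen 5 (rule 89): 10100111
Gen 6 (rule 161): 01000010
Gen 7 (rule 89): 00111001
Gen 8 (rule 161): 10010000
Gen 9 (rule 89): 01001111

Answer: none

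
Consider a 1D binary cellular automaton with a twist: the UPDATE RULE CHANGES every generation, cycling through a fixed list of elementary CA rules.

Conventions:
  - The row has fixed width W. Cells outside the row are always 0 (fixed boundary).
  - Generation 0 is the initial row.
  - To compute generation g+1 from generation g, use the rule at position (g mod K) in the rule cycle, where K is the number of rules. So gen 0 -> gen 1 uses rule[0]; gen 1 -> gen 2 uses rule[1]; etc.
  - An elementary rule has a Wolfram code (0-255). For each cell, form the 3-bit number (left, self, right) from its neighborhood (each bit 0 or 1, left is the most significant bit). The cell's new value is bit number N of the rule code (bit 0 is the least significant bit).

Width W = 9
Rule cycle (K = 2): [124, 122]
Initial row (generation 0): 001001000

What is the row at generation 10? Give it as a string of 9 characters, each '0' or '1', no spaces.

Gen 0: 001001000
Gen 1 (rule 124): 001101100
Gen 2 (rule 122): 011111110
Gen 3 (rule 124): 010000011
Gen 4 (rule 122): 101000111
Gen 5 (rule 124): 111100101
Gen 6 (rule 122): 100111010
Gen 7 (rule 124): 110101111
Gen 8 (rule 122): 111011001
Gen 9 (rule 124): 101111101
Gen 10 (rule 122): 011000110

Answer: 011000110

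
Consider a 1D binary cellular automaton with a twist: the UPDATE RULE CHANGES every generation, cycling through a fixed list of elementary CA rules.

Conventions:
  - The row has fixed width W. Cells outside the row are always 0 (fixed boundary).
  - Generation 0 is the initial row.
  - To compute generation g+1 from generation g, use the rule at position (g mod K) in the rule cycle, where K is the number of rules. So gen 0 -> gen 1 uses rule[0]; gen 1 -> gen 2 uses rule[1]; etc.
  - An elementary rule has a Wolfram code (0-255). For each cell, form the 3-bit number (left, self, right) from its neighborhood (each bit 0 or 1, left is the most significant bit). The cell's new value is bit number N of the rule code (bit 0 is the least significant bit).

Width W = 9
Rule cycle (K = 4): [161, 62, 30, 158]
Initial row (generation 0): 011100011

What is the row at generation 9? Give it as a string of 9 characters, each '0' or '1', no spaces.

Gen 0: 011100011
Gen 1 (rule 161): 001001000
Gen 2 (rule 62): 011111100
Gen 3 (rule 30): 110000010
Gen 4 (rule 158): 101000111
Gen 5 (rule 161): 010010010
Gen 6 (rule 62): 111111111
Gen 7 (rule 30): 100000000
Gen 8 (rule 158): 110000000
Gen 9 (rule 161): 000111111

Answer: 000111111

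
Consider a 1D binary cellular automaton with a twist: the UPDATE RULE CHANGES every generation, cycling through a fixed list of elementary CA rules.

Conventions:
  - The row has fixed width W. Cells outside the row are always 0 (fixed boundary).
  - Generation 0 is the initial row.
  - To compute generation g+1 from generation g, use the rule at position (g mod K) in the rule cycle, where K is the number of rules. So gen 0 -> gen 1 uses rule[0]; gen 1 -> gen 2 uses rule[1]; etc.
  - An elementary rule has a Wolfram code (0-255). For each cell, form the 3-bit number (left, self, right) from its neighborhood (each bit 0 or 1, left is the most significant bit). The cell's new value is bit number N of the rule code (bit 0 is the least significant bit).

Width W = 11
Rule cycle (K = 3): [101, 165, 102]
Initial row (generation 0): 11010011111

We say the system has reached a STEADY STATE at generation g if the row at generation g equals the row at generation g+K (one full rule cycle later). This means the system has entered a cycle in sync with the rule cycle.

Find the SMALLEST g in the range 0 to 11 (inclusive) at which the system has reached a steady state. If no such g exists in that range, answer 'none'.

Gen 0: 11010011111
Gen 1 (rule 101): 01110000001
Gen 2 (rule 165): 00100111101
Gen 3 (rule 102): 01101000111
Gen 4 (rule 101): 00111010001
Gen 5 (rule 165): 10010110101
Gen 6 (rule 102): 10111011111
Gen 7 (rule 101): 11001100001
Gen 8 (rule 165): 00000001101
Gen 9 (rule 102): 00000010111
Gen 10 (rule 101): 11111011001
Gen 11 (rule 165): 01110100001
Gen 12 (rule 102): 10011100011
Gen 13 (rule 101): 10000101001
Gen 14 (rule 165): 10110111001

Answer: none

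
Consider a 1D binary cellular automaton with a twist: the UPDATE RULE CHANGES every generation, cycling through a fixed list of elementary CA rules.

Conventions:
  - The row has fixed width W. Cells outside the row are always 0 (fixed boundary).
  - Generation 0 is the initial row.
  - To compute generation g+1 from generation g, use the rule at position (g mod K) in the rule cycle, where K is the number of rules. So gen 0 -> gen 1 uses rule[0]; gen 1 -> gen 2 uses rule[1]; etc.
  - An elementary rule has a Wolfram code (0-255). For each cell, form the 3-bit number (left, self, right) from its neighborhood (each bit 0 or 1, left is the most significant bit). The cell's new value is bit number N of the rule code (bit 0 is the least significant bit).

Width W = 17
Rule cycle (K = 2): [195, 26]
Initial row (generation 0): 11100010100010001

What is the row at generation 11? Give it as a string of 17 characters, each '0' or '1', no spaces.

Answer: 00111011010001000

Derivation:
Gen 0: 11100010100010001
Gen 1 (rule 195): 01101100001100110
Gen 2 (rule 26): 11001010011011101
Gen 3 (rule 195): 01010000101001100
Gen 4 (rule 26): 10001001000111010
Gen 5 (rule 195): 00110010011011000
Gen 6 (rule 26): 01101101110010100
Gen 7 (rule 195): 10100100110100001
Gen 8 (rule 26): 00011011100010010
Gen 9 (rule 195): 11101001101100100
Gen 10 (rule 26): 10000111001011010
Gen 11 (rule 195): 00111011010001000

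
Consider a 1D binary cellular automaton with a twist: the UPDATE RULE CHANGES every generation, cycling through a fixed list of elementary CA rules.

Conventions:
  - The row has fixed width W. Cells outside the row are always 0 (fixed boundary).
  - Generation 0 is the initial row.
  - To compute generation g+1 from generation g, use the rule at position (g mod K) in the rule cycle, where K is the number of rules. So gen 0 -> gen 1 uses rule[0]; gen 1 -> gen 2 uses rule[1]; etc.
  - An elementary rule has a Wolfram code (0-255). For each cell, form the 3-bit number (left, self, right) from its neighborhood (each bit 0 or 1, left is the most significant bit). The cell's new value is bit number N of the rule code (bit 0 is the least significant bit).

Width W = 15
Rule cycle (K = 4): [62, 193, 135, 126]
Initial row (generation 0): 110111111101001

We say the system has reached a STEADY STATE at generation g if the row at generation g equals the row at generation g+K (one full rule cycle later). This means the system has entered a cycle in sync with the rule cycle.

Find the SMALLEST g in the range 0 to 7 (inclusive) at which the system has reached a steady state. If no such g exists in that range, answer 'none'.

Gen 0: 110111111101001
Gen 1 (rule 62): 101100000011111
Gen 2 (rule 193): 000101111001111
Gen 3 (rule 135): 111100110010110
Gen 4 (rule 126): 100111111111111
Gen 5 (rule 62): 111100000000000
Gen 6 (rule 193): 011101111111111
Gen 7 (rule 135): 101000111111110
Gen 8 (rule 126): 111101100000011
Gen 9 (rule 62): 100011010000110
Gen 10 (rule 193): 001001000110010
Gen 11 (rule 135): 111011011000110

Answer: none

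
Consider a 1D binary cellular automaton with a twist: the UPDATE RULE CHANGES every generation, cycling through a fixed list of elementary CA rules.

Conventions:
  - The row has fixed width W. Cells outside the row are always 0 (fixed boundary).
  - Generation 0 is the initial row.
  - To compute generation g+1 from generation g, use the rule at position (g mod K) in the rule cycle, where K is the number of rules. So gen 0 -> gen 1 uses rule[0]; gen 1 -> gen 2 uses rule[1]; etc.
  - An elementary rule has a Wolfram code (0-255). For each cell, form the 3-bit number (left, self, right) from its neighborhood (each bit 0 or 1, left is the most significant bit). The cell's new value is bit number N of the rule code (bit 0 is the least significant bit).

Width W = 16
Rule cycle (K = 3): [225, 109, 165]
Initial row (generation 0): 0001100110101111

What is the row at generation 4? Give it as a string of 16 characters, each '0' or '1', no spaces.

Gen 0: 0001100110101111
Gen 1 (rule 225): 1100100011010111
Gen 2 (rule 109): 1100101011111101
Gen 3 (rule 165): 0000111101111011
Gen 4 (rule 225): 1110011110111101

Answer: 1110011110111101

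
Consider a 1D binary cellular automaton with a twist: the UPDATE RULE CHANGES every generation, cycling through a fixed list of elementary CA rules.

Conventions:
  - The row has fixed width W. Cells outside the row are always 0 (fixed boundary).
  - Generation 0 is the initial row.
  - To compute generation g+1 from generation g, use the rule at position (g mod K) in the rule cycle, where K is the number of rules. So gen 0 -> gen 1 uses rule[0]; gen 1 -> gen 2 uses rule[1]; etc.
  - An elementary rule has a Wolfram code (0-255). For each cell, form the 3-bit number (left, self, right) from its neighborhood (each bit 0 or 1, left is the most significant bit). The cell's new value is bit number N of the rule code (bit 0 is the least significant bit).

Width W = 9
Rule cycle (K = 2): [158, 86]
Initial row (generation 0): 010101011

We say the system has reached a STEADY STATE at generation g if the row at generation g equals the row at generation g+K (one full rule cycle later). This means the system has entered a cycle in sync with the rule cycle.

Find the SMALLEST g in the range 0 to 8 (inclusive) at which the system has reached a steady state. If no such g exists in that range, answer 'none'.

Answer: 0

Derivation:
Gen 0: 010101011
Gen 1 (rule 158): 110101010
Gen 2 (rule 86): 010101011
Gen 3 (rule 158): 110101010
Gen 4 (rule 86): 010101011
Gen 5 (rule 158): 110101010
Gen 6 (rule 86): 010101011
Gen 7 (rule 158): 110101010
Gen 8 (rule 86): 010101011
Gen 9 (rule 158): 110101010
Gen 10 (rule 86): 010101011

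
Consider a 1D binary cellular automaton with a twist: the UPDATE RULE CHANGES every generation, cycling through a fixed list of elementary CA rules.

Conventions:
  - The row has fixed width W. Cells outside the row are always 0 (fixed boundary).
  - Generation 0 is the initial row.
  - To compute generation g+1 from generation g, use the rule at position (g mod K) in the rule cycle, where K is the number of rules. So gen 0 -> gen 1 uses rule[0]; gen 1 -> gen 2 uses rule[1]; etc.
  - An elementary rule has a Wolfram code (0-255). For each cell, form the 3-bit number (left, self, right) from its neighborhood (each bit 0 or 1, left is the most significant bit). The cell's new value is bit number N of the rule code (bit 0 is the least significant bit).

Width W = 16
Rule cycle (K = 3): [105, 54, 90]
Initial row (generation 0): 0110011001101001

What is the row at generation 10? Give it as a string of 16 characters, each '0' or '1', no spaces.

Answer: 0011100100101011

Derivation:
Gen 0: 0110011001101001
Gen 1 (rule 105): 0110011001110000
Gen 2 (rule 54): 1001100110001000
Gen 3 (rule 90): 0111111111010100
Gen 4 (rule 105): 0100000001101001
Gen 5 (rule 54): 1110000010011111
Gen 6 (rule 90): 1011000101110001
Gen 7 (rule 105): 0111010011010100
Gen 8 (rule 54): 1000111100111110
Gen 9 (rule 90): 0101100111100011
Gen 10 (rule 105): 0011100100101011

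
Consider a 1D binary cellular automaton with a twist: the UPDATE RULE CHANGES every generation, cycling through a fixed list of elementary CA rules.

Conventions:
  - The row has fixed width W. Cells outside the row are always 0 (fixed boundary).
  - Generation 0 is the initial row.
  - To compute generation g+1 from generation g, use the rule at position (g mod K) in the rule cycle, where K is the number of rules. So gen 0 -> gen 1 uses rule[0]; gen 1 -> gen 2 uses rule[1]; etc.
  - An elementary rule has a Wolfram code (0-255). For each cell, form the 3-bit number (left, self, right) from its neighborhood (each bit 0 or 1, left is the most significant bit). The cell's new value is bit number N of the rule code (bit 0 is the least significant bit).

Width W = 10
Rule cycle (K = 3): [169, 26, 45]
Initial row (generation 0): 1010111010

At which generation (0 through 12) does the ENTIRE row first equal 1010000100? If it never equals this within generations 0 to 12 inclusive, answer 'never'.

Answer: 7

Derivation:
Gen 0: 1010111010
Gen 1 (rule 169): 0101110100
Gen 2 (rule 26): 1001000010
Gen 3 (rule 45): 1001011010
Gen 4 (rule 169): 0000110100
Gen 5 (rule 26): 0001100010
Gen 6 (rule 45): 1101001010
Gen 7 (rule 169): 1010000100
Gen 8 (rule 26): 0001001010
Gen 9 (rule 45): 1101001110
Gen 10 (rule 169): 1010001100
Gen 11 (rule 26): 0001011010
Gen 12 (rule 45): 1101110110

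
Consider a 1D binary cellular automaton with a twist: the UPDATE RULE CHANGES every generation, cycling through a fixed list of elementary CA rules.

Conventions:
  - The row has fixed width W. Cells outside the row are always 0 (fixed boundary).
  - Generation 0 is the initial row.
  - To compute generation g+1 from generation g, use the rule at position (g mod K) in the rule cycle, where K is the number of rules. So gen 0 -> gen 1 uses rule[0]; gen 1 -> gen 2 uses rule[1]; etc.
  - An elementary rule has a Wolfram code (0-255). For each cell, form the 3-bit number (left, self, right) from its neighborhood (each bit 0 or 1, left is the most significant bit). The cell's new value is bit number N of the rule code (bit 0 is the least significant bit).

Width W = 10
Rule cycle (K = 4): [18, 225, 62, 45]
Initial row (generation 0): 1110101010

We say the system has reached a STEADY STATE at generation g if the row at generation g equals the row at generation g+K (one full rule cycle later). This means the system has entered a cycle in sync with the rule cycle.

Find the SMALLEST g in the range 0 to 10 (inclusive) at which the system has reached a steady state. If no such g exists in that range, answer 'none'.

Answer: 1

Derivation:
Gen 0: 1110101010
Gen 1 (rule 18): 0000000001
Gen 2 (rule 225): 1111111100
Gen 3 (rule 62): 1000000010
Gen 4 (rule 45): 1011111010
Gen 5 (rule 18): 0000000001
Gen 6 (rule 225): 1111111100
Gen 7 (rule 62): 1000000010
Gen 8 (rule 45): 1011111010
Gen 9 (rule 18): 0000000001
Gen 10 (rule 225): 1111111100
Gen 11 (rule 62): 1000000010
Gen 12 (rule 45): 1011111010
Gen 13 (rule 18): 0000000001
Gen 14 (rule 225): 1111111100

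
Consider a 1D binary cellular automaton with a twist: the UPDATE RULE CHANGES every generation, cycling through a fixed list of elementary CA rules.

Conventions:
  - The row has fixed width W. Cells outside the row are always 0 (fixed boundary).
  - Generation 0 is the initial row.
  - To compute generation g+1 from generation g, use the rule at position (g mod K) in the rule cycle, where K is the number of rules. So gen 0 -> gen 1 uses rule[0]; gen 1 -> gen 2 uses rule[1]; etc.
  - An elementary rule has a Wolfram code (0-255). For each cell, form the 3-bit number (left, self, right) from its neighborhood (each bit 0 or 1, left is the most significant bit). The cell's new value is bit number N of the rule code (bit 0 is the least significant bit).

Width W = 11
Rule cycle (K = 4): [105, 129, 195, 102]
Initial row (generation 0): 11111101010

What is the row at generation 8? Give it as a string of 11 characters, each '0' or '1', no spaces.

Answer: 00000000111

Derivation:
Gen 0: 11111101010
Gen 1 (rule 105): 10000110100
Gen 2 (rule 129): 00110000001
Gen 3 (rule 195): 11010111110
Gen 4 (rule 102): 01111000010
Gen 5 (rule 105): 01001011000
Gen 6 (rule 129): 00000000011
Gen 7 (rule 195): 11111111101
Gen 8 (rule 102): 00000000111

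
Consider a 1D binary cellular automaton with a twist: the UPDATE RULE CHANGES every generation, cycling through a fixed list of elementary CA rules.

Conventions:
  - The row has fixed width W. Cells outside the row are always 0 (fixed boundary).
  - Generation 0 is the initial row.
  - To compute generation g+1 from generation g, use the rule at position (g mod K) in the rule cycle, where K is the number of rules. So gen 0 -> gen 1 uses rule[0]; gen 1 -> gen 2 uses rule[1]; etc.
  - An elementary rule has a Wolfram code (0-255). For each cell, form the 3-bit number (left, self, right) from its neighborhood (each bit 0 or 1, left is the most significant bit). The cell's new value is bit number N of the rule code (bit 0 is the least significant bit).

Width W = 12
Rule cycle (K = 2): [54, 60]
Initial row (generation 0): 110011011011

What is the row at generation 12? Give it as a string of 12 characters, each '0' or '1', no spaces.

Gen 0: 110011011011
Gen 1 (rule 54): 001100100100
Gen 2 (rule 60): 001010110110
Gen 3 (rule 54): 011111001001
Gen 4 (rule 60): 010000101101
Gen 5 (rule 54): 111001110011
Gen 6 (rule 60): 100101001010
Gen 7 (rule 54): 111111111111
Gen 8 (rule 60): 100000000000
Gen 9 (rule 54): 110000000000
Gen 10 (rule 60): 101000000000
Gen 11 (rule 54): 111100000000
Gen 12 (rule 60): 100010000000

Answer: 100010000000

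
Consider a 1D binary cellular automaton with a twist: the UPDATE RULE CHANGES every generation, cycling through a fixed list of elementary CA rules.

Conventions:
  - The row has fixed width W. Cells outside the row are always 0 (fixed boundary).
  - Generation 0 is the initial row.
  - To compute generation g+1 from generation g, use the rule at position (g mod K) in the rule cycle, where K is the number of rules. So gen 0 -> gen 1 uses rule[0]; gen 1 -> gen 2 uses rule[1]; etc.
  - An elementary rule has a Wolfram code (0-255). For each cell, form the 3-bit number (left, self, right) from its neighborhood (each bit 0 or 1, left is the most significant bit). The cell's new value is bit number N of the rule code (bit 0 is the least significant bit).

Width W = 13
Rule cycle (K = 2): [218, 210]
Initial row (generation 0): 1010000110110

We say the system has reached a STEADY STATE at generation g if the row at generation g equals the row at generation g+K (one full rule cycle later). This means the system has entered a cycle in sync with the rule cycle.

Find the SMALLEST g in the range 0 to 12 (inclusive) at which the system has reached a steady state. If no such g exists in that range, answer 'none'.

Gen 0: 1010000110110
Gen 1 (rule 218): 0001001110111
Gen 2 (rule 210): 0010110110011
Gen 3 (rule 218): 0100110111111
Gen 4 (rule 210): 1011010011111
Gen 5 (rule 218): 0011001111111
Gen 6 (rule 210): 0101110111111
Gen 7 (rule 218): 1001110111111
Gen 8 (rule 210): 0110110011111
Gen 9 (rule 218): 1110111111111
Gen 10 (rule 210): 0110011111111
Gen 11 (rule 218): 1111111111111
Gen 12 (rule 210): 0111111111111
Gen 13 (rule 218): 1111111111111
Gen 14 (rule 210): 0111111111111

Answer: 11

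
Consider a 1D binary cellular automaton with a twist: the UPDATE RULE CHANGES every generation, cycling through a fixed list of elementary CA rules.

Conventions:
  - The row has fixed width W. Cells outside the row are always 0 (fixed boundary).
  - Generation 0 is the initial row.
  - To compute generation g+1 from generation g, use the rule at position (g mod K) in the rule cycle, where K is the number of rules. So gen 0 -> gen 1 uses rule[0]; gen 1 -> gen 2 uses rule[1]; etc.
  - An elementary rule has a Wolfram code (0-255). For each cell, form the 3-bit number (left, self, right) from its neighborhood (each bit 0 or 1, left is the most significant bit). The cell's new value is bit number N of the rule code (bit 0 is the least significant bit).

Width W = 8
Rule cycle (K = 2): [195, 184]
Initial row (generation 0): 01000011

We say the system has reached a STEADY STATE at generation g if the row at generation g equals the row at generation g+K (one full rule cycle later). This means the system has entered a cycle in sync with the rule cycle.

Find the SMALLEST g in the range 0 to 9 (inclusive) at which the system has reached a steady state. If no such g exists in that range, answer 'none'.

Gen 0: 01000011
Gen 1 (rule 195): 10011101
Gen 2 (rule 184): 01011010
Gen 3 (rule 195): 10001000
Gen 4 (rule 184): 01000100
Gen 5 (rule 195): 10011001
Gen 6 (rule 184): 01010100
Gen 7 (rule 195): 10000001
Gen 8 (rule 184): 01000000
Gen 9 (rule 195): 10011111
Gen 10 (rule 184): 01011110
Gen 11 (rule 195): 10001110

Answer: none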